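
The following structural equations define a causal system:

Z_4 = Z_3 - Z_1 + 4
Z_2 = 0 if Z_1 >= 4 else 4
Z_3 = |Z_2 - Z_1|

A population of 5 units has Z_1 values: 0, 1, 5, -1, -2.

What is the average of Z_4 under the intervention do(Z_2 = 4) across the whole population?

7.2

Under do(Z_2=4), Z_2's equation is replaced by Z_2=4 for every unit. Per-unit Z_4: 8, 6, 0, 10, 12. Mean = 7.2.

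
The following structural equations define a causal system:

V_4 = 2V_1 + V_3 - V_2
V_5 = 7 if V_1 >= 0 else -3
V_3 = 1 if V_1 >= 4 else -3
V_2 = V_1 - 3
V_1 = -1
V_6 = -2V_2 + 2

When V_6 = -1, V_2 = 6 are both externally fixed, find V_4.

-11

Under do(V_6 = -1, V_2 = 6), each intervened variable's structural equation is replaced by its fixed value.
V_3 = 1 if V_1 >= 4 else -3  [with V_1=-1]  = -3
V_4 = 2V_1 + V_3 - V_2  [with V_1=-1, V_3=-3, V_2=6]  = -11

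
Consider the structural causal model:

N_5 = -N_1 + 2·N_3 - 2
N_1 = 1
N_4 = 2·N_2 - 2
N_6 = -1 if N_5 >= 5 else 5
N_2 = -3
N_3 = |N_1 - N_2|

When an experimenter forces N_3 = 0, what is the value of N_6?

5

The intervention breaks the incoming arrows to N_3: N_3 = |N_1 - N_2| no longer applies, and N_3 = 0.
N_5 = -N_1 + 2·N_3 - 2  [with N_1=1, N_3=0]  = -3
N_6 = -1 if N_5 >= 5 else 5  [with N_5=-3]  = 5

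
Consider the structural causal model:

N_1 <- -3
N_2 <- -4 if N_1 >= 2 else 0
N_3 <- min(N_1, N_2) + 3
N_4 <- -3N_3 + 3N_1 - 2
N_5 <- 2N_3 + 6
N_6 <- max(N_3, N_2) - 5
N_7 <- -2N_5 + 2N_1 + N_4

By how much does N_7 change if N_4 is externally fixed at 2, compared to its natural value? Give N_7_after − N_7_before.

13

The intervention breaks the incoming arrows to N_4: N_4 <- -3N_3 + 3N_1 - 2 no longer applies, and N_4 = 2.
N_2 = -4 if N_1 >= 2 else 0  [with N_1=-3]  = 0
N_3 = min(N_1, N_2) + 3  [with N_1=-3, N_2=0]  = 0
N_5 = 2N_3 + 6  [with N_3=0]  = 6
N_7 = -2N_5 + 2N_1 + N_4  [with N_5=6, N_1=-3, N_4=2]  = -16
Without intervention: N_2 = -4 if N_1 >= 2 else 0  [with N_1=-3]  = 0; N_3 = min(N_1, N_2) + 3  [with N_1=-3, N_2=0]  = 0; N_4 = -3N_3 + 3N_1 - 2  [with N_3=0, N_1=-3]  = -11; N_5 = 2N_3 + 6  [with N_3=0]  = 6; N_7 = -2N_5 + 2N_1 + N_4  [with N_5=6, N_1=-3, N_4=-11]  = -29.
Change = -16 − (-29) = 13.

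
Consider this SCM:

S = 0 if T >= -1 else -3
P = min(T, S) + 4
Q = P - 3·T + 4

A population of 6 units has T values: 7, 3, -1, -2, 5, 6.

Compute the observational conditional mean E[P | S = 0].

Conditioning on S=0 selects the 5 unit(s) with T ∈ {7, 3, -1, 5, 6}. Their P values: 4, 4, 3, 4, 4. Mean = 3.8.

3.8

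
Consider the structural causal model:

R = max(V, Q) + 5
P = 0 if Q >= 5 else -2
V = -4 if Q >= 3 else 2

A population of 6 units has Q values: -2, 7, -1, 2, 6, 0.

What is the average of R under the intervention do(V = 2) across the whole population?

8.5

do(V=2) breaks V's dependence on Q. With V=2 fixed, R across the units is 7, 12, 7, 7, 11, 7, mean 8.5.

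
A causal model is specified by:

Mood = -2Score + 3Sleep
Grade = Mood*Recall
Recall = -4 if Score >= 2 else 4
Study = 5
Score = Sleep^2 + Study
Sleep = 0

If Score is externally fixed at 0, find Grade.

The intervention breaks the incoming arrows to Score: Score = Sleep^2 + Study no longer applies, and Score = 0.
Mood = -2Score + 3Sleep  [with Score=0, Sleep=0]  = 0
Recall = -4 if Score >= 2 else 4  [with Score=0]  = 4
Grade = Mood*Recall  [with Mood=0, Recall=4]  = 0

0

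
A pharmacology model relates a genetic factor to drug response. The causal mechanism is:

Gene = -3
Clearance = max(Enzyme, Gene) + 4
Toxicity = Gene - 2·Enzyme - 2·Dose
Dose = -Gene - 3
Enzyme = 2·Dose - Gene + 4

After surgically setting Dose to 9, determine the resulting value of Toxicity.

-71

Under do(Dose=9), the mechanism Dose = -Gene - 3 is discarded; Dose is fixed at 9.
Enzyme = 2·Dose - Gene + 4  [with Dose=9, Gene=-3]  = 25
Toxicity = Gene - 2·Enzyme - 2·Dose  [with Gene=-3, Enzyme=25, Dose=9]  = -71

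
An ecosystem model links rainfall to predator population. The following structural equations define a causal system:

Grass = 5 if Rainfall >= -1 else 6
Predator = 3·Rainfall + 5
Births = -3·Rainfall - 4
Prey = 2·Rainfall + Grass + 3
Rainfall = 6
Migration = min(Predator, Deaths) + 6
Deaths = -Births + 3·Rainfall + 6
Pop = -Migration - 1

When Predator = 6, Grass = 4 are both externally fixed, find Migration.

Under do(Predator = 6, Grass = 4), each intervened variable's structural equation is replaced by its fixed value.
Births = -3·Rainfall - 4  [with Rainfall=6]  = -22
Deaths = -Births + 3·Rainfall + 6  [with Births=-22, Rainfall=6]  = 46
Migration = min(Predator, Deaths) + 6  [with Predator=6, Deaths=46]  = 12

12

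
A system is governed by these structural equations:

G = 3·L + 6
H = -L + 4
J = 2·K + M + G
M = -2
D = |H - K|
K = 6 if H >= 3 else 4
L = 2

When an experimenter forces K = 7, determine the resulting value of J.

The intervention breaks the incoming arrows to K: K = 6 if H >= 3 else 4 no longer applies, and K = 7.
G = 3·L + 6  [with L=2]  = 12
J = 2·K + M + G  [with K=7, M=-2, G=12]  = 24

24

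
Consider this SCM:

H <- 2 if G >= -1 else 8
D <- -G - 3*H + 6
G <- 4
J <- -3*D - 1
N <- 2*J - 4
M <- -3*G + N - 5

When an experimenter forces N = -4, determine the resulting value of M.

-21

The intervention breaks the incoming arrows to N: N <- 2*J - 4 no longer applies, and N = -4.
M = -3*G + N - 5  [with G=4, N=-4]  = -21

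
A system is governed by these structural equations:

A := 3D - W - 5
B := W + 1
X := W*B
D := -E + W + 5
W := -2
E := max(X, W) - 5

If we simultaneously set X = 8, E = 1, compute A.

3

Setting X = 8, E = 1 by intervention discards those variables' equations.
D = -E + W + 5  [with E=1, W=-2]  = 2
A = 3D - W - 5  [with D=2, W=-2]  = 3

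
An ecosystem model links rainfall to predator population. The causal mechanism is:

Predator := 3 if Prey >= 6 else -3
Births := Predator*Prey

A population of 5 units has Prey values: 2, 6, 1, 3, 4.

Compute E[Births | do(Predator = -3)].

-9.6

Every unit gets Predator=-3 under the intervention. Births values become -6, -18, -3, -9, -12; E[Births|do(Predator=-3)] = -9.6.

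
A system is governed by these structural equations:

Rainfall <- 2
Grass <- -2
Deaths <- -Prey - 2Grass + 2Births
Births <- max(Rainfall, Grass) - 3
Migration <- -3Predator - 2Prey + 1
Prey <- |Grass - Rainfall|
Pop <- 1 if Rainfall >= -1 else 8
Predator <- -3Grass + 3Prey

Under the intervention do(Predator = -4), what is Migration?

5

The intervention breaks the incoming arrows to Predator: Predator <- -3Grass + 3Prey no longer applies, and Predator = -4.
Prey = |Grass - Rainfall|  [with Grass=-2, Rainfall=2]  = 4
Migration = -3Predator - 2Prey + 1  [with Predator=-4, Prey=4]  = 5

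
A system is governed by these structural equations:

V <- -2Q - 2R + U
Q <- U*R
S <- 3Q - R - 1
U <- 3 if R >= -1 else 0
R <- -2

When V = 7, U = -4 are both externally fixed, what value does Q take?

8

Setting V = 7, U = -4 by intervention discards those variables' equations.
Q = U*R  [with U=-4, R=-2]  = 8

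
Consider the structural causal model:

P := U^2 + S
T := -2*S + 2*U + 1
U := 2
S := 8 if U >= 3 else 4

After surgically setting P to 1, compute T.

-3

The intervention breaks the incoming arrows to P: P := U^2 + S no longer applies, and P = 1.
T is not downstream of the intervention, so its value is determined by the original equations.
S = 8 if U >= 3 else 4  [with U=2]  = 4
T = -2*S + 2*U + 1  [with S=4, U=2]  = -3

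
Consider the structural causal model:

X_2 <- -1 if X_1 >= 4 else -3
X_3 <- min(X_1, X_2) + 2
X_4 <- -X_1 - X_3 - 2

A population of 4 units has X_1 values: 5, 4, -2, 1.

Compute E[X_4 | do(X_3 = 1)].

-5

do(X_3=1) breaks X_3's dependence on X_1. With X_3=1 fixed, X_4 across the units is -8, -7, -1, -4, mean -5.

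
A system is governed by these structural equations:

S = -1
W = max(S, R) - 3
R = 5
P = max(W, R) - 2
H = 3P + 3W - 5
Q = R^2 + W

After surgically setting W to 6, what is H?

The intervention breaks the incoming arrows to W: W = max(S, R) - 3 no longer applies, and W = 6.
P = max(W, R) - 2  [with W=6, R=5]  = 4
H = 3P + 3W - 5  [with P=4, W=6]  = 25

25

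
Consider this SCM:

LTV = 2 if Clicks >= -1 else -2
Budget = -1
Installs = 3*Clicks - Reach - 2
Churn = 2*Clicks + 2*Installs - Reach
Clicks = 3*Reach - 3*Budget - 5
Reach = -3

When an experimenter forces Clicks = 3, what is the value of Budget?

-1

Under do(Clicks=3), the mechanism Clicks = 3*Reach - 3*Budget - 5 is discarded; Clicks is fixed at 3.
Budget is not downstream of the intervention, so its value is determined by the original equations.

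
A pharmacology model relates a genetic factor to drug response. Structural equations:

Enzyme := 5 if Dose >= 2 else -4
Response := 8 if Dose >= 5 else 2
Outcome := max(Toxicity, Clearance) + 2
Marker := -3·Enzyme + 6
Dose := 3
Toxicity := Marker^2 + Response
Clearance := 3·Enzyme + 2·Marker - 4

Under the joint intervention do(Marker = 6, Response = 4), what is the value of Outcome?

42

Under do(Marker = 6, Response = 4), each intervened variable's structural equation is replaced by its fixed value.
Enzyme = 5 if Dose >= 2 else -4  [with Dose=3]  = 5
Toxicity = Marker^2 + Response  [with Marker=6, Response=4]  = 40
Clearance = 3·Enzyme + 2·Marker - 4  [with Enzyme=5, Marker=6]  = 23
Outcome = max(Toxicity, Clearance) + 2  [with Toxicity=40, Clearance=23]  = 42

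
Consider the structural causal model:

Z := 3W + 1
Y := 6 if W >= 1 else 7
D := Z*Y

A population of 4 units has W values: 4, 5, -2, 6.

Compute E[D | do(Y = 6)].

64.5

Every unit gets Y=6 under the intervention. D values become 78, 96, -30, 114; E[D|do(Y=6)] = 64.5.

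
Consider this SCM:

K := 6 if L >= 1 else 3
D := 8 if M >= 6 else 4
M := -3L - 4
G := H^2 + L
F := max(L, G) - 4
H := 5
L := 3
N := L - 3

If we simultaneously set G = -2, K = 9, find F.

-1

Setting G = -2, K = 9 by intervention discards those variables' equations.
F = max(L, G) - 4  [with L=3, G=-2]  = -1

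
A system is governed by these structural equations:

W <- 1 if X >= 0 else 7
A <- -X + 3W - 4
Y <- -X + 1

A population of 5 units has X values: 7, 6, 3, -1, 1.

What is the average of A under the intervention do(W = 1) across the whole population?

do(W=1) breaks W's dependence on X. With W=1 fixed, A across the units is -8, -7, -4, 0, -2, mean -4.2.

-4.2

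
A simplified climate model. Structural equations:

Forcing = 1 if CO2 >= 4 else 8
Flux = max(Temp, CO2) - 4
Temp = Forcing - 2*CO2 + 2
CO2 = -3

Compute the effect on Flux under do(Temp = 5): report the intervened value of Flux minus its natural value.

-11

The intervention breaks the incoming arrows to Temp: Temp = Forcing - 2*CO2 + 2 no longer applies, and Temp = 5.
Flux = max(Temp, CO2) - 4  [with Temp=5, CO2=-3]  = 1
Without intervention: Forcing = 1 if CO2 >= 4 else 8  [with CO2=-3]  = 8; Temp = Forcing - 2*CO2 + 2  [with Forcing=8, CO2=-3]  = 16; Flux = max(Temp, CO2) - 4  [with Temp=16, CO2=-3]  = 12.
Change = 1 − 12 = -11.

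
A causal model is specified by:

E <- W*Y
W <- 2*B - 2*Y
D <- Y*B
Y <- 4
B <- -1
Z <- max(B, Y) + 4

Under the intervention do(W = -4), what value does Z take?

8

Intervening sets W = -4 and removes its equation (W <- 2*B - 2*Y).
No directed path runs from W to Z, so Z keeps its natural value.
Z = max(B, Y) + 4  [with B=-1, Y=4]  = 8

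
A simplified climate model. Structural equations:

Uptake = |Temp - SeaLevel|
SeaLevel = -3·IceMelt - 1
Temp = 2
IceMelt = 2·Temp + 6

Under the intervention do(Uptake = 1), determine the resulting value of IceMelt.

10

The intervention breaks the incoming arrows to Uptake: Uptake = |Temp - SeaLevel| no longer applies, and Uptake = 1.
Since IceMelt is not a descendant of the intervened variable, it is unaffected.
IceMelt = 2·Temp + 6  [with Temp=2]  = 10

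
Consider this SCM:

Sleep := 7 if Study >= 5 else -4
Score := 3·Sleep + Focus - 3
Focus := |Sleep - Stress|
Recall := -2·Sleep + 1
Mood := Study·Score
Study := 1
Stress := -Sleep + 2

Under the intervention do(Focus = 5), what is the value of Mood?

Under do(Focus=5), the mechanism Focus := |Sleep - Stress| is discarded; Focus is fixed at 5.
Sleep = 7 if Study >= 5 else -4  [with Study=1]  = -4
Score = 3·Sleep + Focus - 3  [with Sleep=-4, Focus=5]  = -10
Mood = Study·Score  [with Study=1, Score=-10]  = -10

-10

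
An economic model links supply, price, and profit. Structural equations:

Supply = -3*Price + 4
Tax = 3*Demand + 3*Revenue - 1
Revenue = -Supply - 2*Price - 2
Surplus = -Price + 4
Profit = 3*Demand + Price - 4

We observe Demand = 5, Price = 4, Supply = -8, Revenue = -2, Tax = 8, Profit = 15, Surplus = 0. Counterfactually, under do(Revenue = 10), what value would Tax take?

Intervening sets Revenue = 10 and removes its equation (Revenue = -Supply - 2*Price - 2).
Tax = 3*Demand + 3*Revenue - 1  [with Demand=5, Revenue=10]  = 44

44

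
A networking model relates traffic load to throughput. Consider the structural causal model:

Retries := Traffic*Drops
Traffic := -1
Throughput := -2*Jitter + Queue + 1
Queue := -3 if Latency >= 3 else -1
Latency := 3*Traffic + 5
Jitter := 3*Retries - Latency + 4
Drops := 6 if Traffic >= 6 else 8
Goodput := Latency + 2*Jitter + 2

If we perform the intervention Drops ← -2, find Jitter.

Under do(Drops=-2), the mechanism Drops := 6 if Traffic >= 6 else 8 is discarded; Drops is fixed at -2.
Latency = 3*Traffic + 5  [with Traffic=-1]  = 2
Retries = Traffic*Drops  [with Traffic=-1, Drops=-2]  = 2
Jitter = 3*Retries - Latency + 4  [with Retries=2, Latency=2]  = 8

8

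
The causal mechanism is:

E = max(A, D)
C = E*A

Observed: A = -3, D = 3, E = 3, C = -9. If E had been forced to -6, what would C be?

18

The intervention breaks the incoming arrows to E: E = max(A, D) no longer applies, and E = -6.
C = E*A  [with E=-6, A=-3]  = 18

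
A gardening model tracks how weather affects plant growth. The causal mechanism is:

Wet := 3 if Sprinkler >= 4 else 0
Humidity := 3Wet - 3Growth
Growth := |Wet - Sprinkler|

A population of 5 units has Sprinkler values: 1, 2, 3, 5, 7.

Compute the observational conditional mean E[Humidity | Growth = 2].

E[Humidity|Growth=2] averages over only the 2 units with Growth=2 (Sprinkler = 2, 5): Humidity = -6, 3, mean -1.5.

-1.5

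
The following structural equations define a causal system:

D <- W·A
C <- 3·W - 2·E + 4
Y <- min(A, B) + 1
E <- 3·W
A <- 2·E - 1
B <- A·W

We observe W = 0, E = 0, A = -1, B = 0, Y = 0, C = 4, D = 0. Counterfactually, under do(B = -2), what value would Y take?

Intervening sets B = -2 and removes its equation (B <- A·W).
E = 3·W  [with W=0]  = 0
A = 2·E - 1  [with E=0]  = -1
Y = min(A, B) + 1  [with A=-1, B=-2]  = -1

-1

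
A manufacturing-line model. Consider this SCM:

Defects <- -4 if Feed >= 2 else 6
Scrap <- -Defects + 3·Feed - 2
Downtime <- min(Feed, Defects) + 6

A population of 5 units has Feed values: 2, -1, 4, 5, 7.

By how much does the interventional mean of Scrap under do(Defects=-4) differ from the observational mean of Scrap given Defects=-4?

-3.3

Under do(Defects=-4), Defects's equation is replaced by Defects=-4 for every unit. Per-unit Scrap: 8, -1, 14, 17, 23. Mean = 12.2.
E[Scrap|Defects=-4] averages over only the 4 units with Defects=-4 (Feed = 2, 4, 5, 7): Scrap = 8, 14, 17, 23, mean 15.5.
Difference = 12.2 − 15.5 = -3.3.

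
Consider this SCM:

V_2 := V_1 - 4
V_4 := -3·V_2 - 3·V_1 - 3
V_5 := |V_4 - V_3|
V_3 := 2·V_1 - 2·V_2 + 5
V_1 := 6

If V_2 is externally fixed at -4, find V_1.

Under do(V_2=-4), the mechanism V_2 := V_1 - 4 is discarded; V_2 is fixed at -4.
V_1 is not downstream of the intervention, so its value is determined by the original equations.

6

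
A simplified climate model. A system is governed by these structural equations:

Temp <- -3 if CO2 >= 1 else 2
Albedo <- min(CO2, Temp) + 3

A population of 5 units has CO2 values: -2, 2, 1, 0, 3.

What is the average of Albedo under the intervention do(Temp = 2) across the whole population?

3.6

Under do(Temp=2), Temp's equation is replaced by Temp=2 for every unit. Per-unit Albedo: 1, 5, 4, 3, 5. Mean = 3.6.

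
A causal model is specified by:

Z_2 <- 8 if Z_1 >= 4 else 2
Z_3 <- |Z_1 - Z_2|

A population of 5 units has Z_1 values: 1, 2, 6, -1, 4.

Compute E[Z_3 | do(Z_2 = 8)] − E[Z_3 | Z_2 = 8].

2.6

The intervention sets Z_2=8 in all 5 units regardless of Z_1. Recomputing Z_3 per unit gives 7, 6, 2, 9, 4; average 5.6.
E[Z_3|Z_2=8] averages over only the 2 units with Z_2=8 (Z_1 = 6, 4): Z_3 = 2, 4, mean 3.
Difference = 5.6 − 3 = 2.6.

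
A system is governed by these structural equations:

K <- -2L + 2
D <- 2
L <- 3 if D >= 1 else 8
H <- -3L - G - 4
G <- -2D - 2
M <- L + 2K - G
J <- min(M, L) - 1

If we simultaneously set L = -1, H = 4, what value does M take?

Setting L = -1, H = 4 by intervention discards those variables' equations.
G = -2D - 2  [with D=2]  = -6
K = -2L + 2  [with L=-1]  = 4
M = L + 2K - G  [with L=-1, K=4, G=-6]  = 13

13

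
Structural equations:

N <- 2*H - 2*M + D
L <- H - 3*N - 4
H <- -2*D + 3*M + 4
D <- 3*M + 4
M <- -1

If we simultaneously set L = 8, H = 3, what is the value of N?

Under do(L = 8, H = 3), each intervened variable's structural equation is replaced by its fixed value.
D = 3*M + 4  [with M=-1]  = 1
N = 2*H - 2*M + D  [with H=3, M=-1, D=1]  = 9

9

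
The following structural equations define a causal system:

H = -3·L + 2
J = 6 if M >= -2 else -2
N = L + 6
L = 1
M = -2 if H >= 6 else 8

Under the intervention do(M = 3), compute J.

6

do(M=3) replaces the equation M = -2 if H >= 6 else 8 with the constant M = 3.
J = 6 if M >= -2 else -2  [with M=3]  = 6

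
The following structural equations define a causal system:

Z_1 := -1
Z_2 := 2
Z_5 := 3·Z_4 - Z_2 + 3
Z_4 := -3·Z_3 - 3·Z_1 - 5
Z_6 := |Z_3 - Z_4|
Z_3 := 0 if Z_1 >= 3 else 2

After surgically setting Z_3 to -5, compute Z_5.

40

do(Z_3=-5) replaces the equation Z_3 := 0 if Z_1 >= 3 else 2 with the constant Z_3 = -5.
Z_4 = -3·Z_3 - 3·Z_1 - 5  [with Z_3=-5, Z_1=-1]  = 13
Z_5 = 3·Z_4 - Z_2 + 3  [with Z_4=13, Z_2=2]  = 40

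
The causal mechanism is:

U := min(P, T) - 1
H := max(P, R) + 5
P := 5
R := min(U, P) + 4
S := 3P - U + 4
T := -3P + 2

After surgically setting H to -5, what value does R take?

The intervention breaks the incoming arrows to H: H := max(P, R) + 5 no longer applies, and H = -5.
Since R is not a descendant of the intervened variable, it is unaffected.
T = -3P + 2  [with P=5]  = -13
U = min(P, T) - 1  [with P=5, T=-13]  = -14
R = min(U, P) + 4  [with U=-14, P=5]  = -10

-10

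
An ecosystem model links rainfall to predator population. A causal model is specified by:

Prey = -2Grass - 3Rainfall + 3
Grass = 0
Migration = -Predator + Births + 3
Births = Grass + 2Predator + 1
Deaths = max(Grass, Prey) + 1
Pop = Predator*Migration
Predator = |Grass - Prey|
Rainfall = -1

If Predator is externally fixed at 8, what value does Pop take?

do(Predator=8) replaces the equation Predator = |Grass - Prey| with the constant Predator = 8.
Births = Grass + 2Predator + 1  [with Grass=0, Predator=8]  = 17
Migration = -Predator + Births + 3  [with Predator=8, Births=17]  = 12
Pop = Predator*Migration  [with Predator=8, Migration=12]  = 96

96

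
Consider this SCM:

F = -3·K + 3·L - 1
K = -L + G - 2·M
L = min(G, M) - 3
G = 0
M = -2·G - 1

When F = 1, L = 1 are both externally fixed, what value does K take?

1

Under do(F = 1, L = 1), each intervened variable's structural equation is replaced by its fixed value.
M = -2·G - 1  [with G=0]  = -1
K = -L + G - 2·M  [with L=1, G=0, M=-1]  = 1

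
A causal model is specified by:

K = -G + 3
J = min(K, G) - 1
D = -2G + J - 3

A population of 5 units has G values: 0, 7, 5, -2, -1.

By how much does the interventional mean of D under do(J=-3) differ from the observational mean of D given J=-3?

-0.6

The intervention sets J=-3 in all 5 units regardless of G. Recomputing D per unit gives -6, -20, -16, -2, -4; average -9.6.
E[D|J=-3] averages over only the 2 units with J=-3 (G = 5, -2): D = -16, -2, mean -9.
Difference = -9.6 − (-9) = -0.6.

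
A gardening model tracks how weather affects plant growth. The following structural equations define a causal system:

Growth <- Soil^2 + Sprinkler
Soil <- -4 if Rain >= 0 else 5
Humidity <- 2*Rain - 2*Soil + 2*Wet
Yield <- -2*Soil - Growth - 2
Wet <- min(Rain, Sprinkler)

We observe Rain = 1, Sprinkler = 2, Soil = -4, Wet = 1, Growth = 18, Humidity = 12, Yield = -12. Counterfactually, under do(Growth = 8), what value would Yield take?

Under do(Growth=8), the mechanism Growth <- Soil^2 + Sprinkler is discarded; Growth is fixed at 8.
Soil = -4 if Rain >= 0 else 5  [with Rain=1]  = -4
Yield = -2*Soil - Growth - 2  [with Soil=-4, Growth=8]  = -2

-2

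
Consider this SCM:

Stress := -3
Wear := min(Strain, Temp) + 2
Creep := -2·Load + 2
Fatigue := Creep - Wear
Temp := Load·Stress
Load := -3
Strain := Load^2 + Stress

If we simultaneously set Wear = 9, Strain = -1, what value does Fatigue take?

Under do(Wear = 9, Strain = -1), each intervened variable's structural equation is replaced by its fixed value.
Creep = -2·Load + 2  [with Load=-3]  = 8
Fatigue = Creep - Wear  [with Creep=8, Wear=9]  = -1

-1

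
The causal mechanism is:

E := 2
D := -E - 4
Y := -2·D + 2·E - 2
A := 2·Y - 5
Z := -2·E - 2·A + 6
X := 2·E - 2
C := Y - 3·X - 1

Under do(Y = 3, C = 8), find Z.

Setting Y = 3, C = 8 by intervention discards those variables' equations.
A = 2·Y - 5  [with Y=3]  = 1
Z = -2·E - 2·A + 6  [with E=2, A=1]  = 0

0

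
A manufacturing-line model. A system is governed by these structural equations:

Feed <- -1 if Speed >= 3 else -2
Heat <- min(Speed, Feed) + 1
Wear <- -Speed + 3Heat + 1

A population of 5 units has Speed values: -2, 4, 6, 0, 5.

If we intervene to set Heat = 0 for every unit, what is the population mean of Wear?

Every unit gets Heat=0 under the intervention. Wear values become 3, -3, -5, 1, -4; E[Wear|do(Heat=0)] = -1.6.

-1.6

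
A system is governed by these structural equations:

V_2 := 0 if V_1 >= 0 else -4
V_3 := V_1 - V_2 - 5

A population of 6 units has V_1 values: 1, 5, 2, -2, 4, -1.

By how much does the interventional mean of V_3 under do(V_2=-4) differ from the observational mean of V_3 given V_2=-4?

3

Every unit gets V_2=-4 under the intervention. V_3 values become 0, 4, 1, -3, 3, -2; E[V_3|do(V_2=-4)] = 0.5.
E[V_3|V_2=-4] averages over only the 2 units with V_2=-4 (V_1 = -2, -1): V_3 = -3, -2, mean -2.5.
Difference = 0.5 − (-2.5) = 3.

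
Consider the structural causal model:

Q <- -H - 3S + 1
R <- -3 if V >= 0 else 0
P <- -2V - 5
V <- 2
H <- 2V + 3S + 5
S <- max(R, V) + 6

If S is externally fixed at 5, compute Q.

The intervention breaks the incoming arrows to S: S <- max(R, V) + 6 no longer applies, and S = 5.
H = 2V + 3S + 5  [with V=2, S=5]  = 24
Q = -H - 3S + 1  [with H=24, S=5]  = -38

-38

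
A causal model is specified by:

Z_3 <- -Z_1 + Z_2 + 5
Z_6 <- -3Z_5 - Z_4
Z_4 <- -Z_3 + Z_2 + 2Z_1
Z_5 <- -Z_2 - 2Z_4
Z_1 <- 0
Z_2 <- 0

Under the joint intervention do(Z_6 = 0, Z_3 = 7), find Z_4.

-7

Under do(Z_6 = 0, Z_3 = 7), each intervened variable's structural equation is replaced by its fixed value.
Z_4 = -Z_3 + Z_2 + 2Z_1  [with Z_3=7, Z_2=0, Z_1=0]  = -7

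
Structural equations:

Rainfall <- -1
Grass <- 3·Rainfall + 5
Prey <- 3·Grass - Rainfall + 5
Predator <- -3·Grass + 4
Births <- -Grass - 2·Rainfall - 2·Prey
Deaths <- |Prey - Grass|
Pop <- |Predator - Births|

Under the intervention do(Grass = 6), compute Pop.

Under do(Grass=6), the mechanism Grass <- 3·Rainfall + 5 is discarded; Grass is fixed at 6.
Prey = 3·Grass - Rainfall + 5  [with Grass=6, Rainfall=-1]  = 24
Predator = -3·Grass + 4  [with Grass=6]  = -14
Births = -Grass - 2·Rainfall - 2·Prey  [with Grass=6, Rainfall=-1, Prey=24]  = -52
Pop = |Predator - Births|  [with Predator=-14, Births=-52]  = 38

38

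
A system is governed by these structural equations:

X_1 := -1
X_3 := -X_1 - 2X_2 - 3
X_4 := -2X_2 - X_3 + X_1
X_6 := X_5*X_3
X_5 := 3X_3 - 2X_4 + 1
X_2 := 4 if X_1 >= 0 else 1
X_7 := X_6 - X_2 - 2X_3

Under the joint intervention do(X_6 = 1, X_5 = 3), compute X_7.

Setting X_6 = 1, X_5 = 3 by intervention discards those variables' equations.
X_2 = 4 if X_1 >= 0 else 1  [with X_1=-1]  = 1
X_3 = -X_1 - 2X_2 - 3  [with X_1=-1, X_2=1]  = -4
X_7 = X_6 - X_2 - 2X_3  [with X_6=1, X_2=1, X_3=-4]  = 8

8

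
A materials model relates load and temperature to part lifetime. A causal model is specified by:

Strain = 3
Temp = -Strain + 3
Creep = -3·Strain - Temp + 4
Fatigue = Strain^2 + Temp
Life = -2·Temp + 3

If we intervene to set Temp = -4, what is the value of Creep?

-1

The intervention breaks the incoming arrows to Temp: Temp = -Strain + 3 no longer applies, and Temp = -4.
Creep = -3·Strain - Temp + 4  [with Strain=3, Temp=-4]  = -1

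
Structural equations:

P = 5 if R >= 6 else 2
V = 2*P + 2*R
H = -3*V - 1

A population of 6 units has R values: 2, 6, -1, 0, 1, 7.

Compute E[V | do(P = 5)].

15

The intervention sets P=5 in all 6 units regardless of R. Recomputing V per unit gives 14, 22, 8, 10, 12, 24; average 15.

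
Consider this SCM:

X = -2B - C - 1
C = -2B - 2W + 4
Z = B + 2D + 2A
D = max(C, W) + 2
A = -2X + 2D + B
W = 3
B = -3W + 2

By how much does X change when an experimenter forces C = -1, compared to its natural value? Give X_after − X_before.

do(C=-1) replaces the equation C = -2B - 2W + 4 with the constant C = -1.
B = -3W + 2  [with W=3]  = -7
X = -2B - C - 1  [with B=-7, C=-1]  = 14
Without intervention: B = -3W + 2  [with W=3]  = -7; C = -2B - 2W + 4  [with B=-7, W=3]  = 12; X = -2B - C - 1  [with B=-7, C=12]  = 1.
Change = 14 − 1 = 13.

13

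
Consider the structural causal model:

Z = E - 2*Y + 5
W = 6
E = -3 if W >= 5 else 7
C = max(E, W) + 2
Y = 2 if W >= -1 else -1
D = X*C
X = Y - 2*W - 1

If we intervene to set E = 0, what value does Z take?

1

Under do(E=0), the mechanism E = -3 if W >= 5 else 7 is discarded; E is fixed at 0.
Y = 2 if W >= -1 else -1  [with W=6]  = 2
Z = E - 2*Y + 5  [with E=0, Y=2]  = 1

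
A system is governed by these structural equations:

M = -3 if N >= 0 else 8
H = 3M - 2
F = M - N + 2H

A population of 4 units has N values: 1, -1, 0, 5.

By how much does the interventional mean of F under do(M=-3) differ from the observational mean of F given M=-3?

0.75

Under do(M=-3), M's equation is replaced by M=-3 for every unit. Per-unit F: -26, -24, -25, -30. Mean = -26.25.
E[F|M=-3] averages over only the 3 units with M=-3 (N = 1, 0, 5): F = -26, -25, -30, mean -27.
Difference = -26.25 − (-27) = 0.75.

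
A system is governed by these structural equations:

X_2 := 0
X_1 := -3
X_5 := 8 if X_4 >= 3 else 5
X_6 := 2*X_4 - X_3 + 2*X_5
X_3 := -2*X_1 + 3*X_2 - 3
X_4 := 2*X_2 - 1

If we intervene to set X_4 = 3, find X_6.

Under do(X_4=3), the mechanism X_4 := 2*X_2 - 1 is discarded; X_4 is fixed at 3.
X_3 = -2*X_1 + 3*X_2 - 3  [with X_1=-3, X_2=0]  = 3
X_5 = 8 if X_4 >= 3 else 5  [with X_4=3]  = 8
X_6 = 2*X_4 - X_3 + 2*X_5  [with X_4=3, X_3=3, X_5=8]  = 19

19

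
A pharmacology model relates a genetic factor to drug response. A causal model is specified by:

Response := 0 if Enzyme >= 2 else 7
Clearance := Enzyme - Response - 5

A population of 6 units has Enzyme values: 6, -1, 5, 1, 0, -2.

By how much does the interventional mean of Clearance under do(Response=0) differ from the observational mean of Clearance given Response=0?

-4

Under do(Response=0), Response's equation is replaced by Response=0 for every unit. Per-unit Clearance: 1, -6, 0, -4, -5, -7. Mean = -3.5.
Observing Response=0 restricts to units where Response's equation naturally yields 0: Enzyme ∈ {6, 5}. In that subpopulation Clearance = 1, 0, mean 0.5.
Difference = -3.5 − 0.5 = -4.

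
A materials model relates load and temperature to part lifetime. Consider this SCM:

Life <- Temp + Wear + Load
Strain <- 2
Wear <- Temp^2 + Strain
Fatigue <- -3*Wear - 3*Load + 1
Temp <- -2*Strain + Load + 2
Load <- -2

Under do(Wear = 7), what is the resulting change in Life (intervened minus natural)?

-11

Under do(Wear=7), the mechanism Wear <- Temp^2 + Strain is discarded; Wear is fixed at 7.
Temp = -2*Strain + Load + 2  [with Strain=2, Load=-2]  = -4
Life = Temp + Wear + Load  [with Temp=-4, Wear=7, Load=-2]  = 1
Without intervention: Temp = -2*Strain + Load + 2  [with Strain=2, Load=-2]  = -4; Wear = Temp^2 + Strain  [with Temp=-4, Strain=2]  = 18; Life = Temp + Wear + Load  [with Temp=-4, Wear=18, Load=-2]  = 12.
Change = 1 − 12 = -11.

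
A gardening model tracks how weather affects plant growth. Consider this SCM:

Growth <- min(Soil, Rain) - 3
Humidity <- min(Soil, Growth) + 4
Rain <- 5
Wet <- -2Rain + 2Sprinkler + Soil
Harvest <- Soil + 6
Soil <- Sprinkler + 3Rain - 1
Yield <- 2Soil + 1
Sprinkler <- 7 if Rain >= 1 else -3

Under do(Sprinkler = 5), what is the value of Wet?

Under do(Sprinkler=5), the mechanism Sprinkler <- 7 if Rain >= 1 else -3 is discarded; Sprinkler is fixed at 5.
Soil = Sprinkler + 3Rain - 1  [with Sprinkler=5, Rain=5]  = 19
Wet = -2Rain + 2Sprinkler + Soil  [with Rain=5, Sprinkler=5, Soil=19]  = 19

19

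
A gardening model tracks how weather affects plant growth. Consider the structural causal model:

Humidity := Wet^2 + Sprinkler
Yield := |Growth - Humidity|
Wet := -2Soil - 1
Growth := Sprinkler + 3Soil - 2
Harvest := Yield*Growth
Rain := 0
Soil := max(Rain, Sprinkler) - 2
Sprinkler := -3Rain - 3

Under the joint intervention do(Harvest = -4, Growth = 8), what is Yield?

Under do(Harvest = -4, Growth = 8), each intervened variable's structural equation is replaced by its fixed value.
Sprinkler = -3Rain - 3  [with Rain=0]  = -3
Soil = max(Rain, Sprinkler) - 2  [with Rain=0, Sprinkler=-3]  = -2
Wet = -2Soil - 1  [with Soil=-2]  = 3
Humidity = Wet^2 + Sprinkler  [with Wet=3, Sprinkler=-3]  = 6
Yield = |Growth - Humidity|  [with Growth=8, Humidity=6]  = 2

2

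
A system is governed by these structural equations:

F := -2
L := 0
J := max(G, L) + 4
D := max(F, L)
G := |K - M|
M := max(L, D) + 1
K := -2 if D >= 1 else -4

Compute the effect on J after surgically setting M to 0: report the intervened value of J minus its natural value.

-1

Under do(M=0), the mechanism M := max(L, D) + 1 is discarded; M is fixed at 0.
D = max(F, L)  [with F=-2, L=0]  = 0
K = -2 if D >= 1 else -4  [with D=0]  = -4
G = |K - M|  [with K=-4, M=0]  = 4
J = max(G, L) + 4  [with G=4, L=0]  = 8
Without intervention: D = max(F, L)  [with F=-2, L=0]  = 0; K = -2 if D >= 1 else -4  [with D=0]  = -4; M = max(L, D) + 1  [with L=0, D=0]  = 1; G = |K - M|  [with K=-4, M=1]  = 5; J = max(G, L) + 4  [with G=5, L=0]  = 9.
Change = 8 − 9 = -1.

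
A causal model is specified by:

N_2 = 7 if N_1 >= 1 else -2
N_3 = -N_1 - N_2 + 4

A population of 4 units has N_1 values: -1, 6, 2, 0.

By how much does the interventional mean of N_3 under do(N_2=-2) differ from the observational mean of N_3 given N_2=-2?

-2.25

do(N_2=-2) breaks N_2's dependence on N_1. With N_2=-2 fixed, N_3 across the units is 7, 0, 4, 6, mean 4.25.
Observing N_2=-2 restricts to units where N_2's equation naturally yields -2: N_1 ∈ {-1, 0}. In that subpopulation N_3 = 7, 6, mean 6.5.
Difference = 4.25 − 6.5 = -2.25.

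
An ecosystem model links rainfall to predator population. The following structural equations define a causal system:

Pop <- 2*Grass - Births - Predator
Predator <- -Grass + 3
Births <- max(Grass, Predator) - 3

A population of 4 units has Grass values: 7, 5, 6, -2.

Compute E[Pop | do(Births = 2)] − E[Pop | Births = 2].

Every unit gets Births=2 under the intervention. Pop values become 16, 10, 13, -11; E[Pop|do(Births=2)] = 7.
Observing Births=2 restricts to units where Births's equation naturally yields 2: Grass ∈ {5, -2}. In that subpopulation Pop = 10, -11, mean -0.5.
Difference = 7 − (-0.5) = 7.5.

7.5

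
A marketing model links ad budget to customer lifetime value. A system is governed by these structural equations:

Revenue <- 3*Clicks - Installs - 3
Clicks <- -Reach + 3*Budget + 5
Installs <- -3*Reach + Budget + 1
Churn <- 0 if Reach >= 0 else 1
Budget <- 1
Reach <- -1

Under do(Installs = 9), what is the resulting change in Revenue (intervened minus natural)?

Under do(Installs=9), the mechanism Installs <- -3*Reach + Budget + 1 is discarded; Installs is fixed at 9.
Clicks = -Reach + 3*Budget + 5  [with Reach=-1, Budget=1]  = 9
Revenue = 3*Clicks - Installs - 3  [with Clicks=9, Installs=9]  = 15
Without intervention: Clicks = -Reach + 3*Budget + 5  [with Reach=-1, Budget=1]  = 9; Installs = -3*Reach + Budget + 1  [with Reach=-1, Budget=1]  = 5; Revenue = 3*Clicks - Installs - 3  [with Clicks=9, Installs=5]  = 19.
Change = 15 − 19 = -4.

-4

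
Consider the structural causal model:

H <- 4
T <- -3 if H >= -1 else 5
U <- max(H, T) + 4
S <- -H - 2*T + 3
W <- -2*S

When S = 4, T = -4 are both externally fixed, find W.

The joint intervention fixes S = 4, T = -4, removing each variable's own equation.
W = -2*S  [with S=4]  = -8

-8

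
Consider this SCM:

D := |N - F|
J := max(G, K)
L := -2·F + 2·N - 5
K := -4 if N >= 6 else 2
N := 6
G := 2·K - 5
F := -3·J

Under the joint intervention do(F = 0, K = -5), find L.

7

Setting F = 0, K = -5 by intervention discards those variables' equations.
L = -2·F + 2·N - 5  [with F=0, N=6]  = 7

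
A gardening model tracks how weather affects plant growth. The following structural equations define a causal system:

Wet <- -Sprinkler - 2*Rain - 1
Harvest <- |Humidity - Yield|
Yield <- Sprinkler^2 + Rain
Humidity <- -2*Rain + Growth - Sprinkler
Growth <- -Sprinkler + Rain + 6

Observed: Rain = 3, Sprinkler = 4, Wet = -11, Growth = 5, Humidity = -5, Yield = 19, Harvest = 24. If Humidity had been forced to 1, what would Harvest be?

18

Under do(Humidity=1), the mechanism Humidity <- -2*Rain + Growth - Sprinkler is discarded; Humidity is fixed at 1.
Yield = Sprinkler^2 + Rain  [with Sprinkler=4, Rain=3]  = 19
Harvest = |Humidity - Yield|  [with Humidity=1, Yield=19]  = 18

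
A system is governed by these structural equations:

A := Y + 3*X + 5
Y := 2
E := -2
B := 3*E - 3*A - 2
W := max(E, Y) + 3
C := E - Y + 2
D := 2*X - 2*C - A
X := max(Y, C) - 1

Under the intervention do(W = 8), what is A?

The intervention breaks the incoming arrows to W: W := max(E, Y) + 3 no longer applies, and W = 8.
No directed path runs from W to A, so A keeps its natural value.
C = E - Y + 2  [with E=-2, Y=2]  = -2
X = max(Y, C) - 1  [with Y=2, C=-2]  = 1
A = Y + 3*X + 5  [with Y=2, X=1]  = 10

10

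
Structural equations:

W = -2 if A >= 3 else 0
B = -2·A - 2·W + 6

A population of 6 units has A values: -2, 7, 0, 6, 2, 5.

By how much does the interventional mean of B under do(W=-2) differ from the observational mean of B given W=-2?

Under do(W=-2), W's equation is replaced by W=-2 for every unit. Per-unit B: 14, -4, 10, -2, 6, 0. Mean = 4.
E[B|W=-2] averages over only the 3 units with W=-2 (A = 7, 6, 5): B = -4, -2, 0, mean -2.
Difference = 4 − (-2) = 6.

6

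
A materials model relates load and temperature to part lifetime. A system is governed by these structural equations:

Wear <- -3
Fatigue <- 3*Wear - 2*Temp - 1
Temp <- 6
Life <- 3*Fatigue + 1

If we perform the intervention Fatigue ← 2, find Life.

The intervention breaks the incoming arrows to Fatigue: Fatigue <- 3*Wear - 2*Temp - 1 no longer applies, and Fatigue = 2.
Life = 3*Fatigue + 1  [with Fatigue=2]  = 7

7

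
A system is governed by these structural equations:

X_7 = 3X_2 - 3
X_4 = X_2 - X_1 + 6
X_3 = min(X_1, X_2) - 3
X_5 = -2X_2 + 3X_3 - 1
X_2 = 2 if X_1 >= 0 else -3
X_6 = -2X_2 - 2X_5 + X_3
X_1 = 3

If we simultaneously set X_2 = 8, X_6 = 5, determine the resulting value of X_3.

The joint intervention fixes X_2 = 8, X_6 = 5, removing each variable's own equation.
X_3 = min(X_1, X_2) - 3  [with X_1=3, X_2=8]  = 0

0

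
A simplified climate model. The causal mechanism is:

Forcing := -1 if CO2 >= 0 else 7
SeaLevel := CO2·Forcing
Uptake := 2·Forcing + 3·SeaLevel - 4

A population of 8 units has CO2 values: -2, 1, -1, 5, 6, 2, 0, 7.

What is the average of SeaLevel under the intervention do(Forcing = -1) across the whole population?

do(Forcing=-1) breaks Forcing's dependence on CO2. With Forcing=-1 fixed, SeaLevel across the units is 2, -1, 1, -5, -6, -2, 0, -7, mean -2.25.

-2.25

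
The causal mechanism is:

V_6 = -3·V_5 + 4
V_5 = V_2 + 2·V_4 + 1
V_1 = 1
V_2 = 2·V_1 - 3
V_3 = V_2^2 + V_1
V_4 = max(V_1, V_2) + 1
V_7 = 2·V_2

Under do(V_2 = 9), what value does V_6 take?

Under do(V_2=9), the mechanism V_2 = 2·V_1 - 3 is discarded; V_2 is fixed at 9.
V_4 = max(V_1, V_2) + 1  [with V_1=1, V_2=9]  = 10
V_5 = V_2 + 2·V_4 + 1  [with V_2=9, V_4=10]  = 30
V_6 = -3·V_5 + 4  [with V_5=30]  = -86

-86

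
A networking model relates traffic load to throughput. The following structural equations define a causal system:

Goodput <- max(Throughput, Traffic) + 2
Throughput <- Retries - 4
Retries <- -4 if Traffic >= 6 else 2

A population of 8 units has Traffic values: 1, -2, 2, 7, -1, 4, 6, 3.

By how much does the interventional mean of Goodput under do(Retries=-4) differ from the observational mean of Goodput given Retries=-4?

-4

The intervention sets Retries=-4 in all 8 units regardless of Traffic. Recomputing Goodput per unit gives 3, 0, 4, 9, 1, 6, 8, 5; average 4.5.
Conditioning on Retries=-4 selects the 2 unit(s) with Traffic ∈ {7, 6}. Their Goodput values: 9, 8. Mean = 8.5.
Difference = 4.5 − 8.5 = -4.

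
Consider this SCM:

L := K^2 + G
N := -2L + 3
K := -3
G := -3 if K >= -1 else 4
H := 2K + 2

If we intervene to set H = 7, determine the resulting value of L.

13

Under do(H=7), the mechanism H := 2K + 2 is discarded; H is fixed at 7.
Since L is not a descendant of the intervened variable, it is unaffected.
G = -3 if K >= -1 else 4  [with K=-3]  = 4
L = K^2 + G  [with K=-3, G=4]  = 13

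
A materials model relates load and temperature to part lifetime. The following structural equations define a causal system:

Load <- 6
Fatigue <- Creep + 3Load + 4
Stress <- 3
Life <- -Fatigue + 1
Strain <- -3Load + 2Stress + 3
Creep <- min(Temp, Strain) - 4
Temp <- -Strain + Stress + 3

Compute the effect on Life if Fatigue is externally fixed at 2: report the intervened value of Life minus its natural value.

Intervening sets Fatigue = 2 and removes its equation (Fatigue <- Creep + 3Load + 4).
Life = -Fatigue + 1  [with Fatigue=2]  = -1
Without intervention: Strain = -3Load + 2Stress + 3  [with Load=6, Stress=3]  = -9; Temp = -Strain + Stress + 3  [with Strain=-9, Stress=3]  = 15; Creep = min(Temp, Strain) - 4  [with Temp=15, Strain=-9]  = -13; Fatigue = Creep + 3Load + 4  [with Creep=-13, Load=6]  = 9; Life = -Fatigue + 1  [with Fatigue=9]  = -8.
Change = -1 − (-8) = 7.

7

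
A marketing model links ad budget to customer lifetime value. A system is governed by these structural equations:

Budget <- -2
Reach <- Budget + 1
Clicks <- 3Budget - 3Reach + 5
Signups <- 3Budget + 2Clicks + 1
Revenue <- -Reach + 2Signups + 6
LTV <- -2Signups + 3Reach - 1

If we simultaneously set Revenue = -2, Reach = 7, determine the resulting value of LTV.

The joint intervention fixes Revenue = -2, Reach = 7, removing each variable's own equation.
Clicks = 3Budget - 3Reach + 5  [with Budget=-2, Reach=7]  = -22
Signups = 3Budget + 2Clicks + 1  [with Budget=-2, Clicks=-22]  = -49
LTV = -2Signups + 3Reach - 1  [with Signups=-49, Reach=7]  = 118

118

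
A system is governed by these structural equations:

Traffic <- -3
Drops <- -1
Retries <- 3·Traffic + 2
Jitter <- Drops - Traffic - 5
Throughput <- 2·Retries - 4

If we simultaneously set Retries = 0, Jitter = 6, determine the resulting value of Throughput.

Setting Retries = 0, Jitter = 6 by intervention discards those variables' equations.
Throughput = 2·Retries - 4  [with Retries=0]  = -4

-4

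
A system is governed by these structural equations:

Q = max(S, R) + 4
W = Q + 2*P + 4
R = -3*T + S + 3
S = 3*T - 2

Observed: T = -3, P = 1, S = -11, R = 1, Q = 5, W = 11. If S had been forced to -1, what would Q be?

do(S=-1) replaces the equation S = 3*T - 2 with the constant S = -1.
R = -3*T + S + 3  [with T=-3, S=-1]  = 11
Q = max(S, R) + 4  [with S=-1, R=11]  = 15

15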